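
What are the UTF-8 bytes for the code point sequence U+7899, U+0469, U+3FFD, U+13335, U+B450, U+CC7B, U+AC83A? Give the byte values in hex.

U+7899: 3-byte form → E7 A2 99.
U+0469: 2-byte form → D1 A9.
U+3FFD: 3-byte form → E3 BF BD.
U+13335: 4-byte form → F0 93 8C B5.
U+B450: 3-byte form → EB 91 90.
U+CC7B: 3-byte form → EC B1 BB.
U+AC83A: 4-byte form → F2 AC A0 BA.
Concatenated (22 bytes): E7 A2 99 D1 A9 E3 BF BD F0 93 8C B5 EB 91 90 EC B1 BB F2 AC A0 BA.

E7 A2 99 D1 A9 E3 BF BD F0 93 8C B5 EB 91 90 EC B1 BB F2 AC A0 BA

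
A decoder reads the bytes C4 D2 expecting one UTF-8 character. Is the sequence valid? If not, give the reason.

invalid (non-continuation byte where continuation expected)

Leading byte 0xC4 = 11000100 → 2-byte form.
Byte 2 is 0xD2 = 11010010, which is not 10xxxxxx — expected a continuation byte.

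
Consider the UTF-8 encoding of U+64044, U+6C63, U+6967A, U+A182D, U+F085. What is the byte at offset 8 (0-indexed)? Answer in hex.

0xA9

U+64044 → 4-byte form F1 A4 81 84 at offsets 0–3.
U+6C63 → 3-byte form E6 B1 A3 at offsets 4–6.
U+6967A → 4-byte form F1 A9 99 BA at offsets 7–10.
Offset 8 falls in char 3's range; it's byte 2 of F1 A9 99 BA = 0xA9.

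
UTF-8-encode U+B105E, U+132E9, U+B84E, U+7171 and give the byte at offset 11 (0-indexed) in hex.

U+B105E → 4-byte form F2 B1 81 9E at offsets 0–3.
U+132E9 → 4-byte form F0 93 8B A9 at offsets 4–7.
U+B84E → 3-byte form EB A1 8E at offsets 8–10.
U+7171 → 3-byte form E7 85 B1 at offsets 11–13.
Offset 11 falls in char 4's range; it's byte 1 of E7 85 B1 = 0xE7.

0xE7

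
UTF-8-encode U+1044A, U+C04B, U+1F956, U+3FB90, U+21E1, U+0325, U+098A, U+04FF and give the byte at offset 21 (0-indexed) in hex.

0xA6

U+1044A → 4-byte form F0 90 91 8A at offsets 0–3.
U+C04B → 3-byte form EC 81 8B at offsets 4–6.
U+1F956 → 4-byte form F0 9F A5 96 at offsets 7–10.
U+3FB90 → 4-byte form F0 BF AE 90 at offsets 11–14.
U+21E1 → 3-byte form E2 87 A1 at offsets 15–17.
U+0325 → 2-byte form CC A5 at offsets 18–19.
U+098A → 3-byte form E0 A6 8A at offsets 20–22.
Offset 21 falls in char 7's range; it's byte 2 of E0 A6 8A = 0xA6.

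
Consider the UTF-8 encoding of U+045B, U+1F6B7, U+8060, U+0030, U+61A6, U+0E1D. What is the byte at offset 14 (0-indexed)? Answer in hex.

0xB8

U+045B → 2-byte form D1 9B at offsets 0–1.
U+1F6B7 → 4-byte form F0 9F 9A B7 at offsets 2–5.
U+8060 → 3-byte form E8 81 A0 at offsets 6–8.
U+0030 → 1-byte form 30 at offsets 9–9.
U+61A6 → 3-byte form E6 86 A6 at offsets 10–12.
U+0E1D → 3-byte form E0 B8 9D at offsets 13–15.
Offset 14 falls in char 6's range; it's byte 2 of E0 B8 9D = 0xB8.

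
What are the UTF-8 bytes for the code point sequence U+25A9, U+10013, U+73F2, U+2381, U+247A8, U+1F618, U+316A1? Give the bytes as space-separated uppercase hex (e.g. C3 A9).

U+25A9: 3-byte form → E2 96 A9.
U+10013: 4-byte form → F0 90 80 93.
U+73F2: 3-byte form → E7 8F B2.
U+2381: 3-byte form → E2 8E 81.
U+247A8: 4-byte form → F0 A4 9E A8.
U+1F618: 4-byte form → F0 9F 98 98.
U+316A1: 4-byte form → F0 B1 9A A1.
Concatenated (25 bytes): E2 96 A9 F0 90 80 93 E7 8F B2 E2 8E 81 F0 A4 9E A8 F0 9F 98 98 F0 B1 9A A1.

E2 96 A9 F0 90 80 93 E7 8F B2 E2 8E 81 F0 A4 9E A8 F0 9F 98 98 F0 B1 9A A1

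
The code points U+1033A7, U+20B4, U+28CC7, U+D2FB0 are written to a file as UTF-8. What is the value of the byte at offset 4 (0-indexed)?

U+1033A7 → 4-byte form F4 83 8E A7 at offsets 0–3.
U+20B4 → 3-byte form E2 82 B4 at offsets 4–6.
Offset 4 falls in char 2's range; it's byte 1 of E2 82 B4 = 0xE2.

0xE2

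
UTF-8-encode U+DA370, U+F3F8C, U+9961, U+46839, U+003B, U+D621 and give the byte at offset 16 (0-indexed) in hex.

0xED

U+DA370 → 4-byte form F3 9A 8D B0 at offsets 0–3.
U+F3F8C → 4-byte form F3 B3 BE 8C at offsets 4–7.
U+9961 → 3-byte form E9 A5 A1 at offsets 8–10.
U+46839 → 4-byte form F1 86 A0 B9 at offsets 11–14.
U+003B → 1-byte form 3B at offsets 15–15.
U+D621 → 3-byte form ED 98 A1 at offsets 16–18.
Offset 16 falls in char 6's range; it's byte 1 of ED 98 A1 = 0xED.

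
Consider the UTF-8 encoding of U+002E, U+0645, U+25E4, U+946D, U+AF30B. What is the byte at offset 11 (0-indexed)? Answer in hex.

0x8C

U+002E → 1-byte form 2E at offsets 0–0.
U+0645 → 2-byte form D9 85 at offsets 1–2.
U+25E4 → 3-byte form E2 97 A4 at offsets 3–5.
U+946D → 3-byte form E9 91 AD at offsets 6–8.
U+AF30B → 4-byte form F2 AF 8C 8B at offsets 9–12.
Offset 11 falls in char 5's range; it's byte 3 of F2 AF 8C 8B = 0x8C.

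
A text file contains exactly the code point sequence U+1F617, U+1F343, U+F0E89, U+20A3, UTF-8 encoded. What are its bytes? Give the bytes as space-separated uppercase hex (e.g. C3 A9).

F0 9F 98 97 F0 9F 8D 83 F3 B0 BA 89 E2 82 A3

U+1F617: 4-byte form → F0 9F 98 97.
U+1F343: 4-byte form → F0 9F 8D 83.
U+F0E89: 4-byte form → F3 B0 BA 89.
U+20A3: 3-byte form → E2 82 A3.
Concatenated (15 bytes): F0 9F 98 97 F0 9F 8D 83 F3 B0 BA 89 E2 82 A3.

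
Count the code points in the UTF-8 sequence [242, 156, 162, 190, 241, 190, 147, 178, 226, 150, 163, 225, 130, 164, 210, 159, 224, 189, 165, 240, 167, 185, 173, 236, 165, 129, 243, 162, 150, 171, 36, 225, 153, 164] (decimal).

Byte at offset 0: 0xF2 = 11110010 → 4-byte char (#1). Advance 4.
Byte at offset 4: 0xF1 = 11110001 → 4-byte char (#2). Advance 4.
Byte at offset 8: 0xE2 = 11100010 → 3-byte char (#3). Advance 3.
Byte at offset 11: 0xE1 = 11100001 → 3-byte char (#4). Advance 3.
Byte at offset 14: 0xD2 = 11010010 → 2-byte char (#5). Advance 2.
Byte at offset 16: 0xE0 = 11100000 → 3-byte char (#6). Advance 3.
Byte at offset 19: 0xF0 = 11110000 → 4-byte char (#7). Advance 4.
Byte at offset 23: 0xEC = 11101100 → 3-byte char (#8). Advance 3.
Byte at offset 26: 0xF3 = 11110011 → 4-byte char (#9). Advance 4.
Byte at offset 30: 0x24 = 00100100 → 1-byte char (#10). Advance 1.
Byte at offset 31: 0xE1 = 11100001 → 3-byte char (#11). Advance 3.
Reached end at offset 34 after 11 code points.

11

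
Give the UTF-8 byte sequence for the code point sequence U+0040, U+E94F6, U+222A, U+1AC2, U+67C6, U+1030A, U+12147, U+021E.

40 F3 A9 93 B6 E2 88 AA E1 AB 82 E6 9F 86 F0 90 8C 8A F0 92 85 87 C8 9E

U+0040: 1-byte form → 40.
U+E94F6: 4-byte form → F3 A9 93 B6.
U+222A: 3-byte form → E2 88 AA.
U+1AC2: 3-byte form → E1 AB 82.
U+67C6: 3-byte form → E6 9F 86.
U+1030A: 4-byte form → F0 90 8C 8A.
U+12147: 4-byte form → F0 92 85 87.
U+021E: 2-byte form → C8 9E.
Concatenated (24 bytes): 40 F3 A9 93 B6 E2 88 AA E1 AB 82 E6 9F 86 F0 90 8C 8A F0 92 85 87 C8 9E.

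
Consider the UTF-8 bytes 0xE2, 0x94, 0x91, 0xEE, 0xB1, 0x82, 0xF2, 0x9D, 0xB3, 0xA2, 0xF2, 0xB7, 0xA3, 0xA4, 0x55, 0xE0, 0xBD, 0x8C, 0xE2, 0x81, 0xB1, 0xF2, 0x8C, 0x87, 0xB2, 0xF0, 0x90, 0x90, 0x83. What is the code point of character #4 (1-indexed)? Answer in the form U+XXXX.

U+B78E4

Offset 0: leading byte 0xE2 = 11100010 → 3-byte char #1 = E2 94 91.
Offset 3: leading byte 0xEE = 11101110 → 3-byte char #2 = EE B1 82.
Offset 6: leading byte 0xF2 = 11110010 → 4-byte char #3 = F2 9D B3 A2.
Offset 10: leading byte 0xF2 = 11110010 → 4-byte char #4 = F2 B7 A3 A4.
Leading byte 0xF2 = 11110010 matches 11110xxx → 4-byte sequence.
Byte 1: 0xF2 = 11110010, payload 010 (3 bits).
Byte 2: 0xB7 = 10110111 (10xxxxxx ✓), payload 110111.
Byte 3: 0xA3 = 10100011 (10xxxxxx ✓), payload 100011.
Byte 4: 0xA4 = 10100100 (10xxxxxx ✓), payload 100100.
Concatenate: 010110111100011100100 = 0xB78E4 (21 bits → U+B78E4).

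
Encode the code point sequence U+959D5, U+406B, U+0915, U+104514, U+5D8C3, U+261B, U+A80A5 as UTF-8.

U+959D5: 4-byte form → F2 95 A7 95.
U+406B: 3-byte form → E4 81 AB.
U+0915: 3-byte form → E0 A4 95.
U+104514: 4-byte form → F4 84 94 94.
U+5D8C3: 4-byte form → F1 9D A3 83.
U+261B: 3-byte form → E2 98 9B.
U+A80A5: 4-byte form → F2 A8 82 A5.
Concatenated (25 bytes): F2 95 A7 95 E4 81 AB E0 A4 95 F4 84 94 94 F1 9D A3 83 E2 98 9B F2 A8 82 A5.

F2 95 A7 95 E4 81 AB E0 A4 95 F4 84 94 94 F1 9D A3 83 E2 98 9B F2 A8 82 A5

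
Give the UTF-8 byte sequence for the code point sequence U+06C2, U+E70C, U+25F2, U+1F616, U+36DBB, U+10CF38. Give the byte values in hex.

U+06C2: 2-byte form → DB 82.
U+E70C: 3-byte form → EE 9C 8C.
U+25F2: 3-byte form → E2 97 B2.
U+1F616: 4-byte form → F0 9F 98 96.
U+36DBB: 4-byte form → F0 B6 B6 BB.
U+10CF38: 4-byte form → F4 8C BC B8.
Concatenated (20 bytes): DB 82 EE 9C 8C E2 97 B2 F0 9F 98 96 F0 B6 B6 BB F4 8C BC B8.

DB 82 EE 9C 8C E2 97 B2 F0 9F 98 96 F0 B6 B6 BB F4 8C BC B8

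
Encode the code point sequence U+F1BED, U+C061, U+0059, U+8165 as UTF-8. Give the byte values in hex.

U+F1BED: 4-byte form → F3 B1 AF AD.
U+C061: 3-byte form → EC 81 A1.
U+0059: 1-byte form → 59.
U+8165: 3-byte form → E8 85 A5.
Concatenated (11 bytes): F3 B1 AF AD EC 81 A1 59 E8 85 A5.

F3 B1 AF AD EC 81 A1 59 E8 85 A5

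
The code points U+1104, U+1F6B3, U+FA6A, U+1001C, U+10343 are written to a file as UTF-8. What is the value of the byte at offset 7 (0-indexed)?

0xEF

U+1104 → 3-byte form E1 84 84 at offsets 0–2.
U+1F6B3 → 4-byte form F0 9F 9A B3 at offsets 3–6.
U+FA6A → 3-byte form EF A9 AA at offsets 7–9.
Offset 7 falls in char 3's range; it's byte 1 of EF A9 AA = 0xEF.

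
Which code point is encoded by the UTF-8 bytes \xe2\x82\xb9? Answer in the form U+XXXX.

U+20B9

Leading byte 0xE2 = 11100010 matches 1110xxxx → 3-byte sequence.
Byte 1: 0xE2 = 11100010, payload 0010 (4 bits).
Byte 2: 0x82 = 10000010 (10xxxxxx ✓), payload 000010.
Byte 3: 0xB9 = 10111001 (10xxxxxx ✓), payload 111001.
Concatenate: 0010000010111001 = 0x20B9 (16 bits → U+20B9).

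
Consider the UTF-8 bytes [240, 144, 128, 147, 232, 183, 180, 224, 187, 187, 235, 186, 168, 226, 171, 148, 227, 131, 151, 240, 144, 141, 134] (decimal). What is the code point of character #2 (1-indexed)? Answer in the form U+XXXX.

U+8DF4

Offset 0: leading byte 0xF0 = 11110000 → 4-byte char #1 = F0 90 80 93.
Offset 4: leading byte 0xE8 = 11101000 → 3-byte char #2 = E8 B7 B4.
Leading byte 0xE8 = 11101000 matches 1110xxxx → 3-byte sequence.
Byte 1: 0xE8 = 11101000, payload 1000 (4 bits).
Byte 2: 0xB7 = 10110111 (10xxxxxx ✓), payload 110111.
Byte 3: 0xB4 = 10110100 (10xxxxxx ✓), payload 110100.
Concatenate: 1000110111110100 = 0x8DF4 (16 bits → U+8DF4).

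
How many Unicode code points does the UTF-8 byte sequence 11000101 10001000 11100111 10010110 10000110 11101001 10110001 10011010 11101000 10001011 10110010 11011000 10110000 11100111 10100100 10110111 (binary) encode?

6

Byte at offset 0: 0xC5 = 11000101 → 2-byte char (#1). Advance 2.
Byte at offset 2: 0xE7 = 11100111 → 3-byte char (#2). Advance 3.
Byte at offset 5: 0xE9 = 11101001 → 3-byte char (#3). Advance 3.
Byte at offset 8: 0xE8 = 11101000 → 3-byte char (#4). Advance 3.
Byte at offset 11: 0xD8 = 11011000 → 2-byte char (#5). Advance 2.
Byte at offset 13: 0xE7 = 11100111 → 3-byte char (#6). Advance 3.
Reached end at offset 16 after 6 code points.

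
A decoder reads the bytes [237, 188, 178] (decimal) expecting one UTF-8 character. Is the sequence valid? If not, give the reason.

invalid (encodes a surrogate (U+D800–U+DFFF))

Structurally a 3-byte sequence; payload = 0xDF32.
But 0xDF32 is in U+D800–U+DFFF, the surrogate range. Surrogates are not Unicode scalar values and are forbidden in UTF-8.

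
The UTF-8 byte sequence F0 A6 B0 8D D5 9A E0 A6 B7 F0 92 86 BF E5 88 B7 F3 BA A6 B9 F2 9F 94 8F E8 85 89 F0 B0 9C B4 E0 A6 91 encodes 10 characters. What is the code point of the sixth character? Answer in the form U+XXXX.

U+FA9B9

Offset 0: leading byte 0xF0 = 11110000 → 4-byte char #1 = F0 A6 B0 8D.
Offset 4: leading byte 0xD5 = 11010101 → 2-byte char #2 = D5 9A.
Offset 6: leading byte 0xE0 = 11100000 → 3-byte char #3 = E0 A6 B7.
Offset 9: leading byte 0xF0 = 11110000 → 4-byte char #4 = F0 92 86 BF.
Offset 13: leading byte 0xE5 = 11100101 → 3-byte char #5 = E5 88 B7.
Offset 16: leading byte 0xF3 = 11110011 → 4-byte char #6 = F3 BA A6 B9.
Leading byte 0xF3 = 11110011 matches 11110xxx → 4-byte sequence.
Byte 1: 0xF3 = 11110011, payload 011 (3 bits).
Byte 2: 0xBA = 10111010 (10xxxxxx ✓), payload 111010.
Byte 3: 0xA6 = 10100110 (10xxxxxx ✓), payload 100110.
Byte 4: 0xB9 = 10111001 (10xxxxxx ✓), payload 111001.
Concatenate: 011111010100110111001 = 0xFA9B9 (21 bits → U+FA9B9).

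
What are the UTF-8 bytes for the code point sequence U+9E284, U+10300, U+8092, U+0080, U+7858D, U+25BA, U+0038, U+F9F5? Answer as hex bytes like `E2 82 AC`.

F2 9E 8A 84 F0 90 8C 80 E8 82 92 C2 80 F1 B8 96 8D E2 96 BA 38 EF A7 B5

U+9E284: 4-byte form → F2 9E 8A 84.
U+10300: 4-byte form → F0 90 8C 80.
U+8092: 3-byte form → E8 82 92.
U+0080: 2-byte form → C2 80.
U+7858D: 4-byte form → F1 B8 96 8D.
U+25BA: 3-byte form → E2 96 BA.
U+0038: 1-byte form → 38.
U+F9F5: 3-byte form → EF A7 B5.
Concatenated (24 bytes): F2 9E 8A 84 F0 90 8C 80 E8 82 92 C2 80 F1 B8 96 8D E2 96 BA 38 EF A7 B5.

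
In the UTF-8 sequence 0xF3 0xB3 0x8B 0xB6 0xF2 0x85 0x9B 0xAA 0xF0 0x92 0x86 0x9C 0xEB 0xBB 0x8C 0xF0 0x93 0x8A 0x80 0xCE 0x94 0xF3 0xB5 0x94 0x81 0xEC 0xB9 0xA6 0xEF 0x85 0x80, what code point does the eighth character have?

U+CE66

Offset 0: leading byte 0xF3 = 11110011 → 4-byte char #1 = F3 B3 8B B6.
Offset 4: leading byte 0xF2 = 11110010 → 4-byte char #2 = F2 85 9B AA.
Offset 8: leading byte 0xF0 = 11110000 → 4-byte char #3 = F0 92 86 9C.
Offset 12: leading byte 0xEB = 11101011 → 3-byte char #4 = EB BB 8C.
Offset 15: leading byte 0xF0 = 11110000 → 4-byte char #5 = F0 93 8A 80.
Offset 19: leading byte 0xCE = 11001110 → 2-byte char #6 = CE 94.
Offset 21: leading byte 0xF3 = 11110011 → 4-byte char #7 = F3 B5 94 81.
Offset 25: leading byte 0xEC = 11101100 → 3-byte char #8 = EC B9 A6.
Leading byte 0xEC = 11101100 matches 1110xxxx → 3-byte sequence.
Byte 1: 0xEC = 11101100, payload 1100 (4 bits).
Byte 2: 0xB9 = 10111001 (10xxxxxx ✓), payload 111001.
Byte 3: 0xA6 = 10100110 (10xxxxxx ✓), payload 100110.
Concatenate: 1100111001100110 = 0xCE66 (16 bits → U+CE66).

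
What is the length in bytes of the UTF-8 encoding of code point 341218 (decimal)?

U+534E2 = 0x534E2. UTF-8 uses 1 byte below 0x80, 2 below 0x800, 3 below 0x10000, 4 up to 0x10FFFF. 0x534E2 is in U+10000–U+10FFFF → 4 bytes.

4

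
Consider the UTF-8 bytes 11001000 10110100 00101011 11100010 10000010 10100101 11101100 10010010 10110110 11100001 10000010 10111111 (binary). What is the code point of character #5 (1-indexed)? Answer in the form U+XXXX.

U+10BF

Offset 0: leading byte 0xC8 = 11001000 → 2-byte char #1 = C8 B4.
Offset 2: leading byte 0x2B = 00101011 → 1-byte char #2 = 2B.
Offset 3: leading byte 0xE2 = 11100010 → 3-byte char #3 = E2 82 A5.
Offset 6: leading byte 0xEC = 11101100 → 3-byte char #4 = EC 92 B6.
Offset 9: leading byte 0xE1 = 11100001 → 3-byte char #5 = E1 82 BF.
Leading byte 0xE1 = 11100001 matches 1110xxxx → 3-byte sequence.
Byte 1: 0xE1 = 11100001, payload 0001 (4 bits).
Byte 2: 0x82 = 10000010 (10xxxxxx ✓), payload 000010.
Byte 3: 0xBF = 10111111 (10xxxxxx ✓), payload 111111.
Concatenate: 0001000010111111 = 0x10BF (16 bits → U+10BF).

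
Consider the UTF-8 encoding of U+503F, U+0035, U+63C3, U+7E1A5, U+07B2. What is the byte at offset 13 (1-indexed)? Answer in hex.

1-indexed offset 13 is 0-indexed offset 12.
U+503F → 3-byte form E5 80 BF at offsets 0–2.
U+0035 → 1-byte form 35 at offsets 3–3.
U+63C3 → 3-byte form E6 8F 83 at offsets 4–6.
U+7E1A5 → 4-byte form F1 BE 86 A5 at offsets 7–10.
U+07B2 → 2-byte form DE B2 at offsets 11–12.
Offset 12 falls in char 5's range; it's byte 2 of DE B2 = 0xB2.

0xB2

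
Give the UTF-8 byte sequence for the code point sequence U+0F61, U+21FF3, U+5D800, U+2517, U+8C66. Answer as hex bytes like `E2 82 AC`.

E0 BD A1 F0 A1 BF B3 F1 9D A0 80 E2 94 97 E8 B1 A6

U+0F61: 3-byte form → E0 BD A1.
U+21FF3: 4-byte form → F0 A1 BF B3.
U+5D800: 4-byte form → F1 9D A0 80.
U+2517: 3-byte form → E2 94 97.
U+8C66: 3-byte form → E8 B1 A6.
Concatenated (17 bytes): E0 BD A1 F0 A1 BF B3 F1 9D A0 80 E2 94 97 E8 B1 A6.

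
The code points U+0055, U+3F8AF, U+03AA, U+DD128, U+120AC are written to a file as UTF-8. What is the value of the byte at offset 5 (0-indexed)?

0xCE

U+0055 → 1-byte form 55 at offsets 0–0.
U+3F8AF → 4-byte form F0 BF A2 AF at offsets 1–4.
U+03AA → 2-byte form CE AA at offsets 5–6.
Offset 5 falls in char 3's range; it's byte 1 of CE AA = 0xCE.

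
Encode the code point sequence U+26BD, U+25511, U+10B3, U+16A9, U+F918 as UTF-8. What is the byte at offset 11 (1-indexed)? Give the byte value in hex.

0xE1

1-indexed offset 11 is 0-indexed offset 10.
U+26BD → 3-byte form E2 9A BD at offsets 0–2.
U+25511 → 4-byte form F0 A5 94 91 at offsets 3–6.
U+10B3 → 3-byte form E1 82 B3 at offsets 7–9.
U+16A9 → 3-byte form E1 9A A9 at offsets 10–12.
Offset 10 falls in char 4's range; it's byte 1 of E1 9A A9 = 0xE1.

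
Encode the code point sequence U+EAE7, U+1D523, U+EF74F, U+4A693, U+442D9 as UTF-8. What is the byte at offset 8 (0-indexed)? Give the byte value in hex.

0xAF

U+EAE7 → 3-byte form EE AB A7 at offsets 0–2.
U+1D523 → 4-byte form F0 9D 94 A3 at offsets 3–6.
U+EF74F → 4-byte form F3 AF 9D 8F at offsets 7–10.
Offset 8 falls in char 3's range; it's byte 2 of F3 AF 9D 8F = 0xAF.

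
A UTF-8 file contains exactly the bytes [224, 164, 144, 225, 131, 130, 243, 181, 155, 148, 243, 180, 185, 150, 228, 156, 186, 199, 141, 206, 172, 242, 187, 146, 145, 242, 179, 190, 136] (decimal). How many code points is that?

9

Byte at offset 0: 0xE0 = 11100000 → 3-byte char (#1). Advance 3.
Byte at offset 3: 0xE1 = 11100001 → 3-byte char (#2). Advance 3.
Byte at offset 6: 0xF3 = 11110011 → 4-byte char (#3). Advance 4.
Byte at offset 10: 0xF3 = 11110011 → 4-byte char (#4). Advance 4.
Byte at offset 14: 0xE4 = 11100100 → 3-byte char (#5). Advance 3.
Byte at offset 17: 0xC7 = 11000111 → 2-byte char (#6). Advance 2.
Byte at offset 19: 0xCE = 11001110 → 2-byte char (#7). Advance 2.
Byte at offset 21: 0xF2 = 11110010 → 4-byte char (#8). Advance 4.
Byte at offset 25: 0xF2 = 11110010 → 4-byte char (#9). Advance 4.
Reached end at offset 29 after 9 code points.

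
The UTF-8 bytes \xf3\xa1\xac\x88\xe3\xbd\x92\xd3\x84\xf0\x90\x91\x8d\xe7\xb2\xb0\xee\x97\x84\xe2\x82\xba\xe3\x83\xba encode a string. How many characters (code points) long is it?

8

Byte at offset 0: 0xF3 = 11110011 → 4-byte char (#1). Advance 4.
Byte at offset 4: 0xE3 = 11100011 → 3-byte char (#2). Advance 3.
Byte at offset 7: 0xD3 = 11010011 → 2-byte char (#3). Advance 2.
Byte at offset 9: 0xF0 = 11110000 → 4-byte char (#4). Advance 4.
Byte at offset 13: 0xE7 = 11100111 → 3-byte char (#5). Advance 3.
Byte at offset 16: 0xEE = 11101110 → 3-byte char (#6). Advance 3.
Byte at offset 19: 0xE2 = 11100010 → 3-byte char (#7). Advance 3.
Byte at offset 22: 0xE3 = 11100011 → 3-byte char (#8). Advance 3.
Reached end at offset 25 after 8 code points.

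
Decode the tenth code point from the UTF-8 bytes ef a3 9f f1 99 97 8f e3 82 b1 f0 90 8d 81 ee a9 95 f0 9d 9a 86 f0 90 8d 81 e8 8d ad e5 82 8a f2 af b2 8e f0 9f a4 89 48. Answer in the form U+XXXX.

Offset 0: leading byte 0xEF = 11101111 → 3-byte char #1 = EF A3 9F.
Offset 3: leading byte 0xF1 = 11110001 → 4-byte char #2 = F1 99 97 8F.
Offset 7: leading byte 0xE3 = 11100011 → 3-byte char #3 = E3 82 B1.
Offset 10: leading byte 0xF0 = 11110000 → 4-byte char #4 = F0 90 8D 81.
Offset 14: leading byte 0xEE = 11101110 → 3-byte char #5 = EE A9 95.
Offset 17: leading byte 0xF0 = 11110000 → 4-byte char #6 = F0 9D 9A 86.
Offset 21: leading byte 0xF0 = 11110000 → 4-byte char #7 = F0 90 8D 81.
Offset 25: leading byte 0xE8 = 11101000 → 3-byte char #8 = E8 8D AD.
Offset 28: leading byte 0xE5 = 11100101 → 3-byte char #9 = E5 82 8A.
Offset 31: leading byte 0xF2 = 11110010 → 4-byte char #10 = F2 AF B2 8E.
Leading byte 0xF2 = 11110010 matches 11110xxx → 4-byte sequence.
Byte 1: 0xF2 = 11110010, payload 010 (3 bits).
Byte 2: 0xAF = 10101111 (10xxxxxx ✓), payload 101111.
Byte 3: 0xB2 = 10110010 (10xxxxxx ✓), payload 110010.
Byte 4: 0x8E = 10001110 (10xxxxxx ✓), payload 001110.
Concatenate: 010101111110010001110 = 0xAFC8E (21 bits → U+AFC8E).

U+AFC8E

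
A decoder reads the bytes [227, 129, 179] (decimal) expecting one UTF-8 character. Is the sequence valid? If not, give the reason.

Leading byte 0xE3 = 11100011 → 3-byte form.
Continuation bytes 0x81=10000001, 0xB3=10110011 all match 10xxxxxx.
Decoded value 0x3073 is ≥ 0x800 (shortest form) and not a surrogate.

valid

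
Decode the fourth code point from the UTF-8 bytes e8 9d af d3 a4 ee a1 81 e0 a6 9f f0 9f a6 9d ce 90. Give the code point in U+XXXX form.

U+099F

Offset 0: leading byte 0xE8 = 11101000 → 3-byte char #1 = E8 9D AF.
Offset 3: leading byte 0xD3 = 11010011 → 2-byte char #2 = D3 A4.
Offset 5: leading byte 0xEE = 11101110 → 3-byte char #3 = EE A1 81.
Offset 8: leading byte 0xE0 = 11100000 → 3-byte char #4 = E0 A6 9F.
Leading byte 0xE0 = 11100000 matches 1110xxxx → 3-byte sequence.
Byte 1: 0xE0 = 11100000, payload 0000 (4 bits).
Byte 2: 0xA6 = 10100110 (10xxxxxx ✓), payload 100110.
Byte 3: 0x9F = 10011111 (10xxxxxx ✓), payload 011111.
Concatenate: 0000100110011111 = 0x99F (16 bits → U+099F).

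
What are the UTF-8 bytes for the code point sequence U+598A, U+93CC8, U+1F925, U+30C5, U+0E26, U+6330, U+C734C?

U+598A: 3-byte form → E5 A6 8A.
U+93CC8: 4-byte form → F2 93 B3 88.
U+1F925: 4-byte form → F0 9F A4 A5.
U+30C5: 3-byte form → E3 83 85.
U+0E26: 3-byte form → E0 B8 A6.
U+6330: 3-byte form → E6 8C B0.
U+C734C: 4-byte form → F3 87 8D 8C.
Concatenated (24 bytes): E5 A6 8A F2 93 B3 88 F0 9F A4 A5 E3 83 85 E0 B8 A6 E6 8C B0 F3 87 8D 8C.

E5 A6 8A F2 93 B3 88 F0 9F A4 A5 E3 83 85 E0 B8 A6 E6 8C B0 F3 87 8D 8C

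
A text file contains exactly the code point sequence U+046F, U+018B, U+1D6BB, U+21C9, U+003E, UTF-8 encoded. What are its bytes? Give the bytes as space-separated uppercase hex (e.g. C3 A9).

D1 AF C6 8B F0 9D 9A BB E2 87 89 3E

U+046F: 2-byte form → D1 AF.
U+018B: 2-byte form → C6 8B.
U+1D6BB: 4-byte form → F0 9D 9A BB.
U+21C9: 3-byte form → E2 87 89.
U+003E: 1-byte form → 3E.
Concatenated (12 bytes): D1 AF C6 8B F0 9D 9A BB E2 87 89 3E.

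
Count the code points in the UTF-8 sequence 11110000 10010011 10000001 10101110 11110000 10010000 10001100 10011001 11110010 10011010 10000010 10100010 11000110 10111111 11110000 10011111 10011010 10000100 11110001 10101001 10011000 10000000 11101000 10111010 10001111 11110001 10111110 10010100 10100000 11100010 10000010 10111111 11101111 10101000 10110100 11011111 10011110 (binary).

Byte at offset 0: 0xF0 = 11110000 → 4-byte char (#1). Advance 4.
Byte at offset 4: 0xF0 = 11110000 → 4-byte char (#2). Advance 4.
Byte at offset 8: 0xF2 = 11110010 → 4-byte char (#3). Advance 4.
Byte at offset 12: 0xC6 = 11000110 → 2-byte char (#4). Advance 2.
Byte at offset 14: 0xF0 = 11110000 → 4-byte char (#5). Advance 4.
Byte at offset 18: 0xF1 = 11110001 → 4-byte char (#6). Advance 4.
Byte at offset 22: 0xE8 = 11101000 → 3-byte char (#7). Advance 3.
Byte at offset 25: 0xF1 = 11110001 → 4-byte char (#8). Advance 4.
Byte at offset 29: 0xE2 = 11100010 → 3-byte char (#9). Advance 3.
Byte at offset 32: 0xEF = 11101111 → 3-byte char (#10). Advance 3.
Byte at offset 35: 0xDF = 11011111 → 2-byte char (#11). Advance 2.
Reached end at offset 37 after 11 code points.

11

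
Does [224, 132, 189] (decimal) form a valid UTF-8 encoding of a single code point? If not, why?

Leading byte 0xE0 = 11100000 → 3-byte form.
Continuation bytes all match 10xxxxxx. Payload decodes to 0x13D.
But 0x13D < 0x800, the minimum for a 3-byte sequence — this is an overlong encoding.

invalid (overlong encoding)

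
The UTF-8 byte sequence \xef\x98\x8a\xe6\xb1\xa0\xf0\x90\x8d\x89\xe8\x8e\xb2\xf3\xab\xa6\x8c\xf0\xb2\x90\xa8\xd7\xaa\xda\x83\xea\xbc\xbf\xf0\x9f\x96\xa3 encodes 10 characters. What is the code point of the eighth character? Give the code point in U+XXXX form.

U+0683

Offset 0: leading byte 0xEF = 11101111 → 3-byte char #1 = EF 98 8A.
Offset 3: leading byte 0xE6 = 11100110 → 3-byte char #2 = E6 B1 A0.
Offset 6: leading byte 0xF0 = 11110000 → 4-byte char #3 = F0 90 8D 89.
Offset 10: leading byte 0xE8 = 11101000 → 3-byte char #4 = E8 8E B2.
Offset 13: leading byte 0xF3 = 11110011 → 4-byte char #5 = F3 AB A6 8C.
Offset 17: leading byte 0xF0 = 11110000 → 4-byte char #6 = F0 B2 90 A8.
Offset 21: leading byte 0xD7 = 11010111 → 2-byte char #7 = D7 AA.
Offset 23: leading byte 0xDA = 11011010 → 2-byte char #8 = DA 83.
Leading byte 0xDA = 11011010 matches 110xxxxx → 2-byte sequence.
Byte 1: 0xDA = 11011010, payload 11010 (5 bits).
Byte 2: 0x83 = 10000011 (10xxxxxx ✓), payload 000011.
Concatenate: 11010000011 = 0x683 (11 bits → U+0683).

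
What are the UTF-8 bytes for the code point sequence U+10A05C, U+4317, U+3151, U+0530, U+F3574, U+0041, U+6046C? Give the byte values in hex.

U+10A05C: 4-byte form → F4 8A 81 9C.
U+4317: 3-byte form → E4 8C 97.
U+3151: 3-byte form → E3 85 91.
U+0530: 2-byte form → D4 B0.
U+F3574: 4-byte form → F3 B3 95 B4.
U+0041: 1-byte form → 41.
U+6046C: 4-byte form → F1 A0 91 AC.
Concatenated (21 bytes): F4 8A 81 9C E4 8C 97 E3 85 91 D4 B0 F3 B3 95 B4 41 F1 A0 91 AC.

F4 8A 81 9C E4 8C 97 E3 85 91 D4 B0 F3 B3 95 B4 41 F1 A0 91 AC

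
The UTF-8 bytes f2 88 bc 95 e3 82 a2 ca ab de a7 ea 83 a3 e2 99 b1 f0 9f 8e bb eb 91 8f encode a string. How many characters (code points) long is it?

8

Byte at offset 0: 0xF2 = 11110010 → 4-byte char (#1). Advance 4.
Byte at offset 4: 0xE3 = 11100011 → 3-byte char (#2). Advance 3.
Byte at offset 7: 0xCA = 11001010 → 2-byte char (#3). Advance 2.
Byte at offset 9: 0xDE = 11011110 → 2-byte char (#4). Advance 2.
Byte at offset 11: 0xEA = 11101010 → 3-byte char (#5). Advance 3.
Byte at offset 14: 0xE2 = 11100010 → 3-byte char (#6). Advance 3.
Byte at offset 17: 0xF0 = 11110000 → 4-byte char (#7). Advance 4.
Byte at offset 21: 0xEB = 11101011 → 3-byte char (#8). Advance 3.
Reached end at offset 24 after 8 code points.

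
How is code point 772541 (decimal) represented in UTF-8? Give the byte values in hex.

U+BC9BD = 0xBC9BD = 772541 decimal. In range U+10000–U+10FFFF → 4-byte form: 11110xxx 10xxxxxx 10xxxxxx 10xxxxxx.
Binary (21 bits): 010111100100110111101.
Split 3+6+6+6: 010 | 111100 | 100110 | 111101.
Byte 1: 11110010 = 0xF2.
Byte 2: 10111100 = 0xBC.
Byte 3: 10100110 = 0xA6.
Byte 4: 10111101 = 0xBD.

F2 BC A6 BD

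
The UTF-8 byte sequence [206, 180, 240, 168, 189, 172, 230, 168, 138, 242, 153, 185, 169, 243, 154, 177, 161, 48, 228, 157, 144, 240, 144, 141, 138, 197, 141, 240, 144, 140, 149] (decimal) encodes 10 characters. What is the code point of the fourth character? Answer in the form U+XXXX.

U+99E69

Offset 0: leading byte 0xCE = 11001110 → 2-byte char #1 = CE B4.
Offset 2: leading byte 0xF0 = 11110000 → 4-byte char #2 = F0 A8 BD AC.
Offset 6: leading byte 0xE6 = 11100110 → 3-byte char #3 = E6 A8 8A.
Offset 9: leading byte 0xF2 = 11110010 → 4-byte char #4 = F2 99 B9 A9.
Leading byte 0xF2 = 11110010 matches 11110xxx → 4-byte sequence.
Byte 1: 0xF2 = 11110010, payload 010 (3 bits).
Byte 2: 0x99 = 10011001 (10xxxxxx ✓), payload 011001.
Byte 3: 0xB9 = 10111001 (10xxxxxx ✓), payload 111001.
Byte 4: 0xA9 = 10101001 (10xxxxxx ✓), payload 101001.
Concatenate: 010011001111001101001 = 0x99E69 (21 bits → U+99E69).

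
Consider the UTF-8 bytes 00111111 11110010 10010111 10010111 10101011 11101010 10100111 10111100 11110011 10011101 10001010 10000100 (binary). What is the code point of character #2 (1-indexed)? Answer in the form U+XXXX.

Offset 0: leading byte 0x3F = 00111111 → 1-byte char #1 = 3F.
Offset 1: leading byte 0xF2 = 11110010 → 4-byte char #2 = F2 97 97 AB.
Leading byte 0xF2 = 11110010 matches 11110xxx → 4-byte sequence.
Byte 1: 0xF2 = 11110010, payload 010 (3 bits).
Byte 2: 0x97 = 10010111 (10xxxxxx ✓), payload 010111.
Byte 3: 0x97 = 10010111 (10xxxxxx ✓), payload 010111.
Byte 4: 0xAB = 10101011 (10xxxxxx ✓), payload 101011.
Concatenate: 010010111010111101011 = 0x975EB (21 bits → U+975EB).

U+975EB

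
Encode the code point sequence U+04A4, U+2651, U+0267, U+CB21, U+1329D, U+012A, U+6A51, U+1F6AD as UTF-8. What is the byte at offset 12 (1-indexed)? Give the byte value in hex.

1-indexed offset 12 is 0-indexed offset 11.
U+04A4 → 2-byte form D2 A4 at offsets 0–1.
U+2651 → 3-byte form E2 99 91 at offsets 2–4.
U+0267 → 2-byte form C9 A7 at offsets 5–6.
U+CB21 → 3-byte form EC AC A1 at offsets 7–9.
U+1329D → 4-byte form F0 93 8A 9D at offsets 10–13.
Offset 11 falls in char 5's range; it's byte 2 of F0 93 8A 9D = 0x93.

0x93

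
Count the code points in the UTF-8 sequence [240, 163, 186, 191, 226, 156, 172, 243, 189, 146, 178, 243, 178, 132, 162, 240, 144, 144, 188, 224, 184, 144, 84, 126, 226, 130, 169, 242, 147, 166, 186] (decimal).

Byte at offset 0: 0xF0 = 11110000 → 4-byte char (#1). Advance 4.
Byte at offset 4: 0xE2 = 11100010 → 3-byte char (#2). Advance 3.
Byte at offset 7: 0xF3 = 11110011 → 4-byte char (#3). Advance 4.
Byte at offset 11: 0xF3 = 11110011 → 4-byte char (#4). Advance 4.
Byte at offset 15: 0xF0 = 11110000 → 4-byte char (#5). Advance 4.
Byte at offset 19: 0xE0 = 11100000 → 3-byte char (#6). Advance 3.
Byte at offset 22: 0x54 = 01010100 → 1-byte char (#7). Advance 1.
Byte at offset 23: 0x7E = 01111110 → 1-byte char (#8). Advance 1.
Byte at offset 24: 0xE2 = 11100010 → 3-byte char (#9). Advance 3.
Byte at offset 27: 0xF2 = 11110010 → 4-byte char (#10). Advance 4.
Reached end at offset 31 after 10 code points.

10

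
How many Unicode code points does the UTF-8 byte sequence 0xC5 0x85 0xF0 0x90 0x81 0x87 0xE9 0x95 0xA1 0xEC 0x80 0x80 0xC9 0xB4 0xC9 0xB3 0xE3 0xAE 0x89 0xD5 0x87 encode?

8

Byte at offset 0: 0xC5 = 11000101 → 2-byte char (#1). Advance 2.
Byte at offset 2: 0xF0 = 11110000 → 4-byte char (#2). Advance 4.
Byte at offset 6: 0xE9 = 11101001 → 3-byte char (#3). Advance 3.
Byte at offset 9: 0xEC = 11101100 → 3-byte char (#4). Advance 3.
Byte at offset 12: 0xC9 = 11001001 → 2-byte char (#5). Advance 2.
Byte at offset 14: 0xC9 = 11001001 → 2-byte char (#6). Advance 2.
Byte at offset 16: 0xE3 = 11100011 → 3-byte char (#7). Advance 3.
Byte at offset 19: 0xD5 = 11010101 → 2-byte char (#8). Advance 2.
Reached end at offset 21 after 8 code points.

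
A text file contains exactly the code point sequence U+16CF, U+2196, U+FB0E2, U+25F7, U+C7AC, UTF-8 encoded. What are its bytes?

U+16CF: 3-byte form → E1 9B 8F.
U+2196: 3-byte form → E2 86 96.
U+FB0E2: 4-byte form → F3 BB 83 A2.
U+25F7: 3-byte form → E2 97 B7.
U+C7AC: 3-byte form → EC 9E AC.
Concatenated (16 bytes): E1 9B 8F E2 86 96 F3 BB 83 A2 E2 97 B7 EC 9E AC.

E1 9B 8F E2 86 96 F3 BB 83 A2 E2 97 B7 EC 9E AC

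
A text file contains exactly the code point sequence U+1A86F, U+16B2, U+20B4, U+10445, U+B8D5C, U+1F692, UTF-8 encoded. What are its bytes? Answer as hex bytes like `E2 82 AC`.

F0 9A A1 AF E1 9A B2 E2 82 B4 F0 90 91 85 F2 B8 B5 9C F0 9F 9A 92

U+1A86F: 4-byte form → F0 9A A1 AF.
U+16B2: 3-byte form → E1 9A B2.
U+20B4: 3-byte form → E2 82 B4.
U+10445: 4-byte form → F0 90 91 85.
U+B8D5C: 4-byte form → F2 B8 B5 9C.
U+1F692: 4-byte form → F0 9F 9A 92.
Concatenated (22 bytes): F0 9A A1 AF E1 9A B2 E2 82 B4 F0 90 91 85 F2 B8 B5 9C F0 9F 9A 92.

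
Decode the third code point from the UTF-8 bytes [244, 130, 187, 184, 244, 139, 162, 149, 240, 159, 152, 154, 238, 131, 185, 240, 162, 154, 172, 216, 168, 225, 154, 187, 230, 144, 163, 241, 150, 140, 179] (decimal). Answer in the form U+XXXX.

Offset 0: leading byte 0xF4 = 11110100 → 4-byte char #1 = F4 82 BB B8.
Offset 4: leading byte 0xF4 = 11110100 → 4-byte char #2 = F4 8B A2 95.
Offset 8: leading byte 0xF0 = 11110000 → 4-byte char #3 = F0 9F 98 9A.
Leading byte 0xF0 = 11110000 matches 11110xxx → 4-byte sequence.
Byte 1: 0xF0 = 11110000, payload 000 (3 bits).
Byte 2: 0x9F = 10011111 (10xxxxxx ✓), payload 011111.
Byte 3: 0x98 = 10011000 (10xxxxxx ✓), payload 011000.
Byte 4: 0x9A = 10011010 (10xxxxxx ✓), payload 011010.
Concatenate: 000011111011000011010 = 0x1F61A (21 bits → U+1F61A).

U+1F61A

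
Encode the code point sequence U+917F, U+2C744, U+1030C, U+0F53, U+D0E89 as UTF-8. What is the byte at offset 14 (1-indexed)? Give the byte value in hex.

0x93

1-indexed offset 14 is 0-indexed offset 13.
U+917F → 3-byte form E9 85 BF at offsets 0–2.
U+2C744 → 4-byte form F0 AC 9D 84 at offsets 3–6.
U+1030C → 4-byte form F0 90 8C 8C at offsets 7–10.
U+0F53 → 3-byte form E0 BD 93 at offsets 11–13.
Offset 13 falls in char 4's range; it's byte 3 of E0 BD 93 = 0x93.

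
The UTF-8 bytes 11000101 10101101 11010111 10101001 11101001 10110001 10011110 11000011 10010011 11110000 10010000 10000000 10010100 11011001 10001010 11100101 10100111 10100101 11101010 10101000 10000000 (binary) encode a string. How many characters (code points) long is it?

Byte at offset 0: 0xC5 = 11000101 → 2-byte char (#1). Advance 2.
Byte at offset 2: 0xD7 = 11010111 → 2-byte char (#2). Advance 2.
Byte at offset 4: 0xE9 = 11101001 → 3-byte char (#3). Advance 3.
Byte at offset 7: 0xC3 = 11000011 → 2-byte char (#4). Advance 2.
Byte at offset 9: 0xF0 = 11110000 → 4-byte char (#5). Advance 4.
Byte at offset 13: 0xD9 = 11011001 → 2-byte char (#6). Advance 2.
Byte at offset 15: 0xE5 = 11100101 → 3-byte char (#7). Advance 3.
Byte at offset 18: 0xEA = 11101010 → 3-byte char (#8). Advance 3.
Reached end at offset 21 after 8 code points.

8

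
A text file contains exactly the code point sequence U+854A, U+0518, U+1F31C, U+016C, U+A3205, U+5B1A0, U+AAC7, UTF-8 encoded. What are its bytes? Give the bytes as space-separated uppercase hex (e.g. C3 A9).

E8 95 8A D4 98 F0 9F 8C 9C C5 AC F2 A3 88 85 F1 9B 86 A0 EA AB 87

U+854A: 3-byte form → E8 95 8A.
U+0518: 2-byte form → D4 98.
U+1F31C: 4-byte form → F0 9F 8C 9C.
U+016C: 2-byte form → C5 AC.
U+A3205: 4-byte form → F2 A3 88 85.
U+5B1A0: 4-byte form → F1 9B 86 A0.
U+AAC7: 3-byte form → EA AB 87.
Concatenated (22 bytes): E8 95 8A D4 98 F0 9F 8C 9C C5 AC F2 A3 88 85 F1 9B 86 A0 EA AB 87.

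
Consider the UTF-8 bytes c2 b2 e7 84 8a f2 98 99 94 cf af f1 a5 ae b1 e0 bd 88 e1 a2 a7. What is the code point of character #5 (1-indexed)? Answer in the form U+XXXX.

U+65BB1

Offset 0: leading byte 0xC2 = 11000010 → 2-byte char #1 = C2 B2.
Offset 2: leading byte 0xE7 = 11100111 → 3-byte char #2 = E7 84 8A.
Offset 5: leading byte 0xF2 = 11110010 → 4-byte char #3 = F2 98 99 94.
Offset 9: leading byte 0xCF = 11001111 → 2-byte char #4 = CF AF.
Offset 11: leading byte 0xF1 = 11110001 → 4-byte char #5 = F1 A5 AE B1.
Leading byte 0xF1 = 11110001 matches 11110xxx → 4-byte sequence.
Byte 1: 0xF1 = 11110001, payload 001 (3 bits).
Byte 2: 0xA5 = 10100101 (10xxxxxx ✓), payload 100101.
Byte 3: 0xAE = 10101110 (10xxxxxx ✓), payload 101110.
Byte 4: 0xB1 = 10110001 (10xxxxxx ✓), payload 110001.
Concatenate: 001100101101110110001 = 0x65BB1 (21 bits → U+65BB1).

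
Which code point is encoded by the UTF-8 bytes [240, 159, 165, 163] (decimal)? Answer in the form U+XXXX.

Leading byte 0xF0 = 11110000 matches 11110xxx → 4-byte sequence.
Byte 1: 0xF0 = 11110000, payload 000 (3 bits).
Byte 2: 0x9F = 10011111 (10xxxxxx ✓), payload 011111.
Byte 3: 0xA5 = 10100101 (10xxxxxx ✓), payload 100101.
Byte 4: 0xA3 = 10100011 (10xxxxxx ✓), payload 100011.
Concatenate: 000011111100101100011 = 0x1F963 (21 bits → U+1F963).

U+1F963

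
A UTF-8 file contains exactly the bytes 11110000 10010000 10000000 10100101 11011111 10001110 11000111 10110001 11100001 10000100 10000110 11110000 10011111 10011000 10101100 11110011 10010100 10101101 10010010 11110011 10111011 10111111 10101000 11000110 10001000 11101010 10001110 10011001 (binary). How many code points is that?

9

Byte at offset 0: 0xF0 = 11110000 → 4-byte char (#1). Advance 4.
Byte at offset 4: 0xDF = 11011111 → 2-byte char (#2). Advance 2.
Byte at offset 6: 0xC7 = 11000111 → 2-byte char (#3). Advance 2.
Byte at offset 8: 0xE1 = 11100001 → 3-byte char (#4). Advance 3.
Byte at offset 11: 0xF0 = 11110000 → 4-byte char (#5). Advance 4.
Byte at offset 15: 0xF3 = 11110011 → 4-byte char (#6). Advance 4.
Byte at offset 19: 0xF3 = 11110011 → 4-byte char (#7). Advance 4.
Byte at offset 23: 0xC6 = 11000110 → 2-byte char (#8). Advance 2.
Byte at offset 25: 0xEA = 11101010 → 3-byte char (#9). Advance 3.
Reached end at offset 28 after 9 code points.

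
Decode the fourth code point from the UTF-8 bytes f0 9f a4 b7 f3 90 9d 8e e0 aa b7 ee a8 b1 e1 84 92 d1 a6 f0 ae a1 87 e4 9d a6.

U+EA31

Offset 0: leading byte 0xF0 = 11110000 → 4-byte char #1 = F0 9F A4 B7.
Offset 4: leading byte 0xF3 = 11110011 → 4-byte char #2 = F3 90 9D 8E.
Offset 8: leading byte 0xE0 = 11100000 → 3-byte char #3 = E0 AA B7.
Offset 11: leading byte 0xEE = 11101110 → 3-byte char #4 = EE A8 B1.
Leading byte 0xEE = 11101110 matches 1110xxxx → 3-byte sequence.
Byte 1: 0xEE = 11101110, payload 1110 (4 bits).
Byte 2: 0xA8 = 10101000 (10xxxxxx ✓), payload 101000.
Byte 3: 0xB1 = 10110001 (10xxxxxx ✓), payload 110001.
Concatenate: 1110101000110001 = 0xEA31 (16 bits → U+EA31).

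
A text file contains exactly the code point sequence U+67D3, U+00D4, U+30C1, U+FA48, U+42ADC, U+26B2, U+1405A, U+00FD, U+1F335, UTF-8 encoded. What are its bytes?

E6 9F 93 C3 94 E3 83 81 EF A9 88 F1 82 AB 9C E2 9A B2 F0 94 81 9A C3 BD F0 9F 8C B5

U+67D3: 3-byte form → E6 9F 93.
U+00D4: 2-byte form → C3 94.
U+30C1: 3-byte form → E3 83 81.
U+FA48: 3-byte form → EF A9 88.
U+42ADC: 4-byte form → F1 82 AB 9C.
U+26B2: 3-byte form → E2 9A B2.
U+1405A: 4-byte form → F0 94 81 9A.
U+00FD: 2-byte form → C3 BD.
U+1F335: 4-byte form → F0 9F 8C B5.
Concatenated (28 bytes): E6 9F 93 C3 94 E3 83 81 EF A9 88 F1 82 AB 9C E2 9A B2 F0 94 81 9A C3 BD F0 9F 8C B5.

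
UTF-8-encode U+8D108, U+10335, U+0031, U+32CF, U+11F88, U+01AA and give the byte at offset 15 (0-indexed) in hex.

0x88

U+8D108 → 4-byte form F2 8D 84 88 at offsets 0–3.
U+10335 → 4-byte form F0 90 8C B5 at offsets 4–7.
U+0031 → 1-byte form 31 at offsets 8–8.
U+32CF → 3-byte form E3 8B 8F at offsets 9–11.
U+11F88 → 4-byte form F0 91 BE 88 at offsets 12–15.
Offset 15 falls in char 5's range; it's byte 4 of F0 91 BE 88 = 0x88.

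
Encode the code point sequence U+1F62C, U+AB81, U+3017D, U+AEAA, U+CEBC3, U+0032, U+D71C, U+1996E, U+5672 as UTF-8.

F0 9F 98 AC EA AE 81 F0 B0 85 BD EA BA AA F3 8E AF 83 32 ED 9C 9C F0 99 A5 AE E5 99 B2

U+1F62C: 4-byte form → F0 9F 98 AC.
U+AB81: 3-byte form → EA AE 81.
U+3017D: 4-byte form → F0 B0 85 BD.
U+AEAA: 3-byte form → EA BA AA.
U+CEBC3: 4-byte form → F3 8E AF 83.
U+0032: 1-byte form → 32.
U+D71C: 3-byte form → ED 9C 9C.
U+1996E: 4-byte form → F0 99 A5 AE.
U+5672: 3-byte form → E5 99 B2.
Concatenated (29 bytes): F0 9F 98 AC EA AE 81 F0 B0 85 BD EA BA AA F3 8E AF 83 32 ED 9C 9C F0 99 A5 AE E5 99 B2.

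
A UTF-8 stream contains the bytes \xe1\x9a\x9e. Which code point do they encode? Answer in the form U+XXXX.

Leading byte 0xE1 = 11100001 matches 1110xxxx → 3-byte sequence.
Byte 1: 0xE1 = 11100001, payload 0001 (4 bits).
Byte 2: 0x9A = 10011010 (10xxxxxx ✓), payload 011010.
Byte 3: 0x9E = 10011110 (10xxxxxx ✓), payload 011110.
Concatenate: 0001011010011110 = 0x169E (16 bits → U+169E).

U+169E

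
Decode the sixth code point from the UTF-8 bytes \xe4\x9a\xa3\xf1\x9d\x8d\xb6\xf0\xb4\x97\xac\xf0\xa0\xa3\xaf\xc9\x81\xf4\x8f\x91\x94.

U+10F454

Offset 0: leading byte 0xE4 = 11100100 → 3-byte char #1 = E4 9A A3.
Offset 3: leading byte 0xF1 = 11110001 → 4-byte char #2 = F1 9D 8D B6.
Offset 7: leading byte 0xF0 = 11110000 → 4-byte char #3 = F0 B4 97 AC.
Offset 11: leading byte 0xF0 = 11110000 → 4-byte char #4 = F0 A0 A3 AF.
Offset 15: leading byte 0xC9 = 11001001 → 2-byte char #5 = C9 81.
Offset 17: leading byte 0xF4 = 11110100 → 4-byte char #6 = F4 8F 91 94.
Leading byte 0xF4 = 11110100 matches 11110xxx → 4-byte sequence.
Byte 1: 0xF4 = 11110100, payload 100 (3 bits).
Byte 2: 0x8F = 10001111 (10xxxxxx ✓), payload 001111.
Byte 3: 0x91 = 10010001 (10xxxxxx ✓), payload 010001.
Byte 4: 0x94 = 10010100 (10xxxxxx ✓), payload 010100.
Concatenate: 100001111010001010100 = 0x10F454 (21 bits → U+10F454).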